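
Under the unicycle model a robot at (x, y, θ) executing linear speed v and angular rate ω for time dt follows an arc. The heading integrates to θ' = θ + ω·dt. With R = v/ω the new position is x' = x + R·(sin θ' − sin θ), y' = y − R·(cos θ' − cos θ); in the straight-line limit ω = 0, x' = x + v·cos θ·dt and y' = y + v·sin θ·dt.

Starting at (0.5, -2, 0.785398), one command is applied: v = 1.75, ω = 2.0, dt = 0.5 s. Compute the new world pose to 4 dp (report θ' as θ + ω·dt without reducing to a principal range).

(0.7362, -1.1949, 1.7854)

θ' = 0.7854 + 2.0·0.5 = 1.7854
R = v/ω = 1.75/2.0 = 0.8750
x' = 0.5 + 0.8750·(sin 1.7854 − sin 0.7854) = 0.7362
y' = -2 − 0.8750·(cos 1.7854 − cos 0.7854) = -1.1949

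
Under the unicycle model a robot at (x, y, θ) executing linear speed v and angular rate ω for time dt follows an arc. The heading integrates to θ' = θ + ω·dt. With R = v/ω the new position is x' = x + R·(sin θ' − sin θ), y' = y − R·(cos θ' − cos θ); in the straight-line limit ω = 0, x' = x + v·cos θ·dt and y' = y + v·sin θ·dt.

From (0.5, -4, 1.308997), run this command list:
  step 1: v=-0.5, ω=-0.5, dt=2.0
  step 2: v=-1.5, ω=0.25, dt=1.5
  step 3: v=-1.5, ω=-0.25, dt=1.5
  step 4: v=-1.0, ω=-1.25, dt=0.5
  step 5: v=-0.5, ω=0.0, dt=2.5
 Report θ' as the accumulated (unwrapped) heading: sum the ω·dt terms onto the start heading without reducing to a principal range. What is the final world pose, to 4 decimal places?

(-5.7753, -6.4347, -0.3160)

step 1: θ'=0.3090 (R=1.0000) → pose (-0.1618, -4.6938, 0.3090)
step 2: θ'=0.6840 (R=-6.0000) → pose (-2.1286, -5.7593, 0.6840)
step 3: θ'=0.3090 (R=6.0000) → pose (-4.0953, -6.8249, 0.3090)
step 4: θ'=-0.3160 (R=0.8000) → pose (-4.5872, -6.8231, -0.3160)
step 5: θ'=-0.3160 (straight) → pose (-5.7753, -6.4347, -0.3160)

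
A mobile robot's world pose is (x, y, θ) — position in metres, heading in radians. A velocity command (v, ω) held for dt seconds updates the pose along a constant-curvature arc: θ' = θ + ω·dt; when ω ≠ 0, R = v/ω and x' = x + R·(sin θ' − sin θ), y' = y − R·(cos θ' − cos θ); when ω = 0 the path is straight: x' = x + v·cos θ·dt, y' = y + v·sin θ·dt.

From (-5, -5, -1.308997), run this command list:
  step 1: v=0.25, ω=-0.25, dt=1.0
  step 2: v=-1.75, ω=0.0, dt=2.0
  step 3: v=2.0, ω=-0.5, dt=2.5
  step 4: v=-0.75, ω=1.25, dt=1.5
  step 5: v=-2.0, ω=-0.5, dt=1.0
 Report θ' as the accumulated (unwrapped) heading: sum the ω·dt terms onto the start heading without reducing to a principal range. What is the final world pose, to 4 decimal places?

(-8.1611, -2.8183, -1.4340)

step 1: θ'=-1.5590 (R=-1.0000) → pose (-4.9660, -5.2470, -1.5590)
step 2: θ'=-1.5590 (straight) → pose (-5.0073, -1.7473, -1.5590)
step 3: θ'=-2.8090 (R=-4.0000) → pose (-7.7010, -5.5753, -2.8090)
step 4: θ'=-0.9340 (R=-0.6000) → pose (-7.4145, -4.6514, -0.9340)
step 5: θ'=-1.4340 (R=4.0000) → pose (-8.1611, -2.8183, -1.4340)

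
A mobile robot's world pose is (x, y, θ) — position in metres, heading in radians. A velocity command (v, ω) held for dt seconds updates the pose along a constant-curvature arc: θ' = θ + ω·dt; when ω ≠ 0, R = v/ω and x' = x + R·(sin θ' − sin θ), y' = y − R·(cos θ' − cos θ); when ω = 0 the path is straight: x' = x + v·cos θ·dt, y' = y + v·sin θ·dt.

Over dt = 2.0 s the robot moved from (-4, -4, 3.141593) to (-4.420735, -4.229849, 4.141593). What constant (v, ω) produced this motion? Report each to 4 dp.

Δθ = 4.141593 − 3.141593 = 1.000000
ω = Δθ/dt = 1.000000/2.0 = 0.5000
R = Δx/(sin θ' − sin θ) = 0.5000
v = R·ω = 0.5000·0.5000 = 0.2500

v = 0.2500, ω = 0.5000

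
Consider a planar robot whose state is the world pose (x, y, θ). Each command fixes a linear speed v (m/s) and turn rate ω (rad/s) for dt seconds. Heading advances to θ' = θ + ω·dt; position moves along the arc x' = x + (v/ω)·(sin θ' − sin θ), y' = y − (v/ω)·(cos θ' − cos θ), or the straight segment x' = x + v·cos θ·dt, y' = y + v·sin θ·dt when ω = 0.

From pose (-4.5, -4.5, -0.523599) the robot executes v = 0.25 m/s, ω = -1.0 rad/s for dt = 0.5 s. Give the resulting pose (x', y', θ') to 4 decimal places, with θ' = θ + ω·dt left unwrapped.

θ' = -0.5236 + -1.0·0.5 = -1.0236
R = v/ω = 0.25/-1.0 = -0.2500
x' = -4.5 + -0.2500·(sin -1.0236 − sin -0.5236) = -4.4115
y' = -4.5 − -0.2500·(cos -1.0236 − cos -0.5236) = -4.5864

(-4.4115, -4.5864, -1.0236)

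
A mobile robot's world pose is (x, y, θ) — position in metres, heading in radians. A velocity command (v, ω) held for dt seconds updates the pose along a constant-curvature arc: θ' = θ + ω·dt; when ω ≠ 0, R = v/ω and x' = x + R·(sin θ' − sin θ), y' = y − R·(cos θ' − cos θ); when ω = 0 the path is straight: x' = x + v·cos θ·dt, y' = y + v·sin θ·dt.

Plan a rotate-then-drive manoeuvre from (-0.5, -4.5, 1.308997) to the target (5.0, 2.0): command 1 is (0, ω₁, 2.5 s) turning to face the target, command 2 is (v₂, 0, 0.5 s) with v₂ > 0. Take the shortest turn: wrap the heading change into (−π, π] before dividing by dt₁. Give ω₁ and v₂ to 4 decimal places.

heading to target = atan2(2−-4.5, 5−-0.5) = 0.8685
Δθ = wrap(0.8685 − 1.3090) = -0.4405; ω₁ = Δθ/dt₁ = -0.1762
distance = √((5−-0.5)² + (2−-4.5)²) = 8.5147; v₂ = distance/dt₂ = 17.0294

ω₁ = -0.1762, v₂ = 17.0294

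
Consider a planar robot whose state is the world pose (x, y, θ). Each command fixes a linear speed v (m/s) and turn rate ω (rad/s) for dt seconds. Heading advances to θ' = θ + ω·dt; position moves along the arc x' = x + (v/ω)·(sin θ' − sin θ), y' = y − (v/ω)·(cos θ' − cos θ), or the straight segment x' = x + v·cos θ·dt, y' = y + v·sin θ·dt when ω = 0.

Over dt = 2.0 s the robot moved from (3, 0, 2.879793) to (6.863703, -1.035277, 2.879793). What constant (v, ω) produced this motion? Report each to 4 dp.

v = -2.0000, ω = 0.0000

Δθ = 2.879793 − 2.879793 = 0.000000
ω = Δθ/dt = 0.000000/2.0 = 0.0000
ω = 0 → v = (Δx·cos θ + Δy·sin θ)/dt = -2.0000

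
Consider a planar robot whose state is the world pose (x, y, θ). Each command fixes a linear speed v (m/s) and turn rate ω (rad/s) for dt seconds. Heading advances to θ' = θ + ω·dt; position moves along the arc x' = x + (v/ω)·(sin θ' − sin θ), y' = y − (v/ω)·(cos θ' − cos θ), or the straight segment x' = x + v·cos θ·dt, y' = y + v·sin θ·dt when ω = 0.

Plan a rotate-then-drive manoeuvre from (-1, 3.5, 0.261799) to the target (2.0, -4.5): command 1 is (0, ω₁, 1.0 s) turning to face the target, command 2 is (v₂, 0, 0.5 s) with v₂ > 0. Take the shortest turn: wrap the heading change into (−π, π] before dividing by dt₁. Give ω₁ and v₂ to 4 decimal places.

heading to target = atan2(-4.5−3.5, 2−-1) = -1.2120
Δθ = wrap(-1.2120 − 0.2618) = -1.4738; ω₁ = Δθ/dt₁ = -1.4738
distance = √((2−-1)² + (-4.5−3.5)²) = 8.5440; v₂ = distance/dt₂ = 17.0880

ω₁ = -1.4738, v₂ = 17.0880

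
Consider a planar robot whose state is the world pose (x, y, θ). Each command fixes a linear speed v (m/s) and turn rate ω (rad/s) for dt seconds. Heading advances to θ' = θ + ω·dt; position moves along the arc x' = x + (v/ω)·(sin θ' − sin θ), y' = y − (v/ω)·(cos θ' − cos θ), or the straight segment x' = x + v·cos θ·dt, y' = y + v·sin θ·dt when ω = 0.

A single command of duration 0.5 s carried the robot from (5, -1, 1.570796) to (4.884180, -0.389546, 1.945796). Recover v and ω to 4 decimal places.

Δθ = 1.945796 − 1.570796 = 0.375000
ω = Δθ/dt = 0.375000/0.5 = 0.7500
R = −Δy/(cos θ' − cos θ) = 1.6667
v = R·ω = 1.6667·0.7500 = 1.2500

v = 1.2500, ω = 0.7500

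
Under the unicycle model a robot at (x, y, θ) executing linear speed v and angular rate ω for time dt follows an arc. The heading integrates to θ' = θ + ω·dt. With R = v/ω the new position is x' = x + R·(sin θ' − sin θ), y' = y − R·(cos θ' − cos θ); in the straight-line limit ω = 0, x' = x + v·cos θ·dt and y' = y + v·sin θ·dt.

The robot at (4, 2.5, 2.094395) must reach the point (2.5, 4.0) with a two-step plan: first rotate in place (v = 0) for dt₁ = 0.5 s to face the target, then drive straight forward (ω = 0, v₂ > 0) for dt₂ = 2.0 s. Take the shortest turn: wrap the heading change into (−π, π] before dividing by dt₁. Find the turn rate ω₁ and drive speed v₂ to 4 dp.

heading to target = atan2(4−2.5, 2.5−4) = 2.3562
Δθ = wrap(2.3562 − 2.0944) = 0.2618; ω₁ = Δθ/dt₁ = 0.5236
distance = √((2.5−4)² + (4−2.5)²) = 2.1213; v₂ = distance/dt₂ = 1.0607

ω₁ = 0.5236, v₂ = 1.0607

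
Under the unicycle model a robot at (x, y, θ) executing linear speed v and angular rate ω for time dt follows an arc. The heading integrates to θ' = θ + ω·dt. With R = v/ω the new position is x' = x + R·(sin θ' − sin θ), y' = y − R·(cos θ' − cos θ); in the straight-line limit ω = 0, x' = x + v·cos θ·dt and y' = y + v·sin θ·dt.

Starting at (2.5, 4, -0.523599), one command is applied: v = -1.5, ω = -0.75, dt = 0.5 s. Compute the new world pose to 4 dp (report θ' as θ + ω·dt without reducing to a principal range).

(1.9351, 4.4866, -0.8986)

θ' = -0.5236 + -0.75·0.5 = -0.8986
R = v/ω = -1.5/-0.75 = 2.0000
x' = 2.5 + 2.0000·(sin -0.8986 − sin -0.5236) = 1.9351
y' = 4 − 2.0000·(cos -0.8986 − cos -0.5236) = 4.4866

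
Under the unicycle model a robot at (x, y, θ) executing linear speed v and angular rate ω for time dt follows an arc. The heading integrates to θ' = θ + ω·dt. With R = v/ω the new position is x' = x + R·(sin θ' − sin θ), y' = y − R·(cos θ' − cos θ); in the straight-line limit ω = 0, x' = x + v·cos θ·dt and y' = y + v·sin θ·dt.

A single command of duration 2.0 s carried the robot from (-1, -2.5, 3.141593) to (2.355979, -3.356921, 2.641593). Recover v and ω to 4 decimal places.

v = -1.7500, ω = -0.2500

Δθ = 2.641593 − 3.141593 = -0.500000
ω = Δθ/dt = -0.500000/2.0 = -0.2500
R = Δx/(sin θ' − sin θ) = 7.0000
v = R·ω = 7.0000·-0.2500 = -1.7500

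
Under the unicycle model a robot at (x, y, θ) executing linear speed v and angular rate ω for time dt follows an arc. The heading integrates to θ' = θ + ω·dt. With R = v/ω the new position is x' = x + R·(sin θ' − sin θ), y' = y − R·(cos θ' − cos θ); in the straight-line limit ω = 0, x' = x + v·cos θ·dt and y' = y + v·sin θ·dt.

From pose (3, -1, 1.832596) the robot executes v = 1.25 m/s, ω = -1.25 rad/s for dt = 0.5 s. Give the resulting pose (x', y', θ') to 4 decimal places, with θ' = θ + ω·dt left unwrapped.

θ' = 1.8326 + -1.25·0.5 = 1.2076
R = v/ω = 1.25/-1.25 = -1.0000
x' = 3 + -1.0000·(sin 1.2076 − sin 1.8326) = 3.0312
y' = -1 − -1.0000·(cos 1.2076 − cos 1.8326) = -0.3859

(3.0312, -0.3859, 1.2076)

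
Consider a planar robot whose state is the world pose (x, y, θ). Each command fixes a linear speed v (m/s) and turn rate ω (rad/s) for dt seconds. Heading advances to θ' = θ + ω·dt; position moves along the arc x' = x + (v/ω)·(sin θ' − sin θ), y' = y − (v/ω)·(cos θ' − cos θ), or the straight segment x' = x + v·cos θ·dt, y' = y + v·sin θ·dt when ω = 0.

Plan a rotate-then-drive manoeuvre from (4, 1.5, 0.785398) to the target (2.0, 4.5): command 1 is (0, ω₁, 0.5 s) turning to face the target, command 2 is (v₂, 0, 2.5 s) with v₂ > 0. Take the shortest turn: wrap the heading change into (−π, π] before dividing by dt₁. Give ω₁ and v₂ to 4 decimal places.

ω₁ = 2.7468, v₂ = 1.4422

heading to target = atan2(4.5−1.5, 2−4) = 2.1588
Δθ = wrap(2.1588 − 0.7854) = 1.3734; ω₁ = Δθ/dt₁ = 2.7468
distance = √((2−4)² + (4.5−1.5)²) = 3.6056; v₂ = distance/dt₂ = 1.4422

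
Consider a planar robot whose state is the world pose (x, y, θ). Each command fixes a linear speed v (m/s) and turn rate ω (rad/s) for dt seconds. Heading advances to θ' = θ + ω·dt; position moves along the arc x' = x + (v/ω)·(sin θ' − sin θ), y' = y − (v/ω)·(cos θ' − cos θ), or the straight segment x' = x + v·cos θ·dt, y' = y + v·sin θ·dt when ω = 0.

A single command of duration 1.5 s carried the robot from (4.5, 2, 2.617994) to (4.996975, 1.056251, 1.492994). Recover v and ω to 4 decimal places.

v = -0.7500, ω = -0.7500

Δθ = 1.492994 − 2.617994 = -1.125000
ω = Δθ/dt = -1.125000/1.5 = -0.7500
R = −Δy/(cos θ' − cos θ) = 1.0000
v = R·ω = 1.0000·-0.7500 = -0.7500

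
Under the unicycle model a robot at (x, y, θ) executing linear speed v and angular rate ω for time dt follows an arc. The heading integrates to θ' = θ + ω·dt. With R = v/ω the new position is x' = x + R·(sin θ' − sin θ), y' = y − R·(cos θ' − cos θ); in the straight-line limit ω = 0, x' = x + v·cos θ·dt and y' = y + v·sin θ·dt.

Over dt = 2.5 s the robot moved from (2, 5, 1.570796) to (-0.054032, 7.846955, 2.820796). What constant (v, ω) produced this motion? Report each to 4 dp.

v = 1.5000, ω = 0.5000

Δθ = 2.820796 − 1.570796 = 1.250000
ω = Δθ/dt = 1.250000/2.5 = 0.5000
R = −Δy/(cos θ' − cos θ) = 3.0000
v = R·ω = 3.0000·0.5000 = 1.5000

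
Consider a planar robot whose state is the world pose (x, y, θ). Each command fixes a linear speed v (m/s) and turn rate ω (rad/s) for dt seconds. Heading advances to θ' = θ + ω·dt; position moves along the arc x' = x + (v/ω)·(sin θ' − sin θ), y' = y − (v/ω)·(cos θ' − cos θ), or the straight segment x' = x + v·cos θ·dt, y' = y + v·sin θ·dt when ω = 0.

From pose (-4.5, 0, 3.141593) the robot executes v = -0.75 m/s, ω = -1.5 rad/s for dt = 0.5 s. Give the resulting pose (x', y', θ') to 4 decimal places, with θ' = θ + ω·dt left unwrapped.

(-4.1592, -0.1342, 2.3916)

θ' = 3.1416 + -1.5·0.5 = 2.3916
R = v/ω = -0.75/-1.5 = 0.5000
x' = -4.5 + 0.5000·(sin 2.3916 − sin 3.1416) = -4.1592
y' = 0 − 0.5000·(cos 2.3916 − cos 3.1416) = -0.1342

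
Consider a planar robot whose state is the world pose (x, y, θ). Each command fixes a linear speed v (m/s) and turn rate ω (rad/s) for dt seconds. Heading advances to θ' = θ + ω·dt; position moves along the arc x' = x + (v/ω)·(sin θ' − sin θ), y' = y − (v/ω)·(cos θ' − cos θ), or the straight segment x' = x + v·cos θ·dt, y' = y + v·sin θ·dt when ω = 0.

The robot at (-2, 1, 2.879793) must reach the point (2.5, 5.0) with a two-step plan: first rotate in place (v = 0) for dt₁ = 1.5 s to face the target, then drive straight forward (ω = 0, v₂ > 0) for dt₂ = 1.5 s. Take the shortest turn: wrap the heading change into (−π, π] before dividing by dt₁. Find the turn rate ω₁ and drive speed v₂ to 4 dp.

heading to target = atan2(5−1, 2.5−-2) = 0.7266
Δθ = wrap(0.7266 − 2.8798) = -2.1532; ω₁ = Δθ/dt₁ = -1.4354
distance = √((2.5−-2)² + (5−1)²) = 6.0208; v₂ = distance/dt₂ = 4.0139

ω₁ = -1.4354, v₂ = 4.0139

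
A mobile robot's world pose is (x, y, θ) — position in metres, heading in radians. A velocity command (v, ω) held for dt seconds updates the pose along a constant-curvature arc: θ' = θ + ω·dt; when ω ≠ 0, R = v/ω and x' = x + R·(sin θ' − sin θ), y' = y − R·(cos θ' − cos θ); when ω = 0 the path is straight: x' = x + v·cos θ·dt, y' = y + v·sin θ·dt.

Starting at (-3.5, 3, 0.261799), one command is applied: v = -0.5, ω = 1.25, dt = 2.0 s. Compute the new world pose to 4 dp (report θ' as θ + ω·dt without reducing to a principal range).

(-3.5448, 2.2421, 2.7618)

θ' = 0.2618 + 1.25·2.0 = 2.7618
R = v/ω = -0.5/1.25 = -0.4000
x' = -3.5 + -0.4000·(sin 2.7618 − sin 0.2618) = -3.5448
y' = 3 − -0.4000·(cos 2.7618 − cos 0.2618) = 2.2421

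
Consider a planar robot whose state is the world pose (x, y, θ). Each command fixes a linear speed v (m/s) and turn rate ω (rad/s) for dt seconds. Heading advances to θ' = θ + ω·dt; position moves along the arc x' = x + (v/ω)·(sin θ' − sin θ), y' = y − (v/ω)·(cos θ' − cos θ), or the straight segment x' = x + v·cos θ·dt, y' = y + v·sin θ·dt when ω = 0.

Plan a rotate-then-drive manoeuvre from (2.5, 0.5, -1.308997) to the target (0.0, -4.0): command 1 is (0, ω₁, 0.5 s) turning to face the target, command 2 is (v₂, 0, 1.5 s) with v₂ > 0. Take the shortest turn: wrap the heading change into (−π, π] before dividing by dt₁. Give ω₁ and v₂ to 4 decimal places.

ω₁ = -1.5378, v₂ = 3.4319

heading to target = atan2(-4−0.5, 0−2.5) = -2.0779
Δθ = wrap(-2.0779 − -1.3090) = -0.7689; ω₁ = Δθ/dt₁ = -1.5378
distance = √((0−2.5)² + (-4−0.5)²) = 5.1478; v₂ = distance/dt₂ = 3.4319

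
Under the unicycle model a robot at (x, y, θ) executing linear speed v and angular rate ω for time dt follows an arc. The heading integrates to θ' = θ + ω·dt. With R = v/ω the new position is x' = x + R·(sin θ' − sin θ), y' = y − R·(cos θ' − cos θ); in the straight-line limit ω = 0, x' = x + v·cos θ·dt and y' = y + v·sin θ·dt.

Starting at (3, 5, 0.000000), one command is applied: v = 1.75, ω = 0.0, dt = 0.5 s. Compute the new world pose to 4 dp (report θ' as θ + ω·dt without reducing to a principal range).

θ' = 0.0000 + 0.0·0.5 = 0.0000
ω = 0 → straight: x' = 3 + 1.75·cos(0.0000)·0.5 = 3.8750
y' = 5 + 1.75·sin(0.0000)·0.5 = 5.0000

(3.8750, 5.0000, 0.0000)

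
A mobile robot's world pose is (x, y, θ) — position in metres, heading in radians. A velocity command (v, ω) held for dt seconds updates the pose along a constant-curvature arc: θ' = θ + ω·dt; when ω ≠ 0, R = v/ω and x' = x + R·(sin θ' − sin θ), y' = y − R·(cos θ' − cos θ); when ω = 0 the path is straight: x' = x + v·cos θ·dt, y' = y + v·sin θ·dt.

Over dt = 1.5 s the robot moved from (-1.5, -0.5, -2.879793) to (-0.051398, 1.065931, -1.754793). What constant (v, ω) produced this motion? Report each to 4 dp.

v = -1.5000, ω = 0.7500

Δθ = -1.754793 − -2.879793 = 1.125000
ω = Δθ/dt = 1.125000/1.5 = 0.7500
R = −Δy/(cos θ' − cos θ) = -2.0000
v = R·ω = -2.0000·0.7500 = -1.5000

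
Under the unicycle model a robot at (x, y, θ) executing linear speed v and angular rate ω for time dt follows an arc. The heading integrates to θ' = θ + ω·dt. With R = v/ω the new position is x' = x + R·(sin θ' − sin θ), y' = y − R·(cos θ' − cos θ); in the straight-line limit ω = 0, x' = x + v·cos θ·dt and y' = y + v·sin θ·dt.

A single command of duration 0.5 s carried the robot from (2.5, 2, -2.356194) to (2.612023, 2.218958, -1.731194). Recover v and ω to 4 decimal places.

Δθ = -1.731194 − -2.356194 = 0.625000
ω = Δθ/dt = 0.625000/0.5 = 1.2500
R = −Δy/(cos θ' − cos θ) = -0.4000
v = R·ω = -0.4000·1.2500 = -0.5000

v = -0.5000, ω = 1.2500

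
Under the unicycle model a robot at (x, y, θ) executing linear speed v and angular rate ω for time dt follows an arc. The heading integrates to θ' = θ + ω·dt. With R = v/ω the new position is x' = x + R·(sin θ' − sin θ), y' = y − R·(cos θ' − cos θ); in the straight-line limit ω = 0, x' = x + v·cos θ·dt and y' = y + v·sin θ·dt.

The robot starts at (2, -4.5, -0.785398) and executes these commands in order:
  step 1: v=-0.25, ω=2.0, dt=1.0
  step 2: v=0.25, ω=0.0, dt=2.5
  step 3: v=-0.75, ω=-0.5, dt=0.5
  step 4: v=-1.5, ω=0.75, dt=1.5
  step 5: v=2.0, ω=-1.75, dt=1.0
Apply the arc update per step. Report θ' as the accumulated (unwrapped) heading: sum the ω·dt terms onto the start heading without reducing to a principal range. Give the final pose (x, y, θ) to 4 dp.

(2.3579, -4.7775, 0.3396)

step 1: θ'=1.2146 (R=-0.1250) → pose (1.7945, -4.5448, 1.2146)
step 2: θ'=1.2146 (straight) → pose (2.0124, -3.9590, 1.2146)
step 3: θ'=0.9646 (R=1.5000) → pose (1.8393, -4.2906, 0.9646)
step 4: θ'=2.0896 (R=-2.0000) → pose (1.7461, -6.4218, 2.0896)
step 5: θ'=0.3396 (R=-1.1429) → pose (2.3579, -4.7775, 0.3396)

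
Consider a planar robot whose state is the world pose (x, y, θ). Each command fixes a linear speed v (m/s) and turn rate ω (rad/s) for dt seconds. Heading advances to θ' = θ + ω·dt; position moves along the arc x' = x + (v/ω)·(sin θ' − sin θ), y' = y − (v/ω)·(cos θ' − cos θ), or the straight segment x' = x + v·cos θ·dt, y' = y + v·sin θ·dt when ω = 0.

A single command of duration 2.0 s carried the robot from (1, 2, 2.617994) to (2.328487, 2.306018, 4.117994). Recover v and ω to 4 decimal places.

Δθ = 4.117994 − 2.617994 = 1.500000
ω = Δθ/dt = 1.500000/2.0 = 0.7500
R = Δx/(sin θ' − sin θ) = -1.0000
v = R·ω = -1.0000·0.7500 = -0.7500

v = -0.7500, ω = 0.7500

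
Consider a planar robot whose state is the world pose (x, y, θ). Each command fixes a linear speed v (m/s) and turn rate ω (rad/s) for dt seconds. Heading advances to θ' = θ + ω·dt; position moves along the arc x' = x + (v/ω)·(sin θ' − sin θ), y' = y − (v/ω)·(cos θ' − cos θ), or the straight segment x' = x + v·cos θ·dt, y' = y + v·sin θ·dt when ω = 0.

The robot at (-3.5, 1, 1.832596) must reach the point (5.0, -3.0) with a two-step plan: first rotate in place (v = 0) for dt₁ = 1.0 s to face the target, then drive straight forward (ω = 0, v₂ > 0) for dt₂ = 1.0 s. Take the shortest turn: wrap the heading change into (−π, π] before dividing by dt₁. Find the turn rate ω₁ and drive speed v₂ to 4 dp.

heading to target = atan2(-3−1, 5−-3.5) = -0.4398
Δθ = wrap(-0.4398 − 1.8326) = -2.2724; ω₁ = Δθ/dt₁ = -2.2724
distance = √((5−-3.5)² + (-3−1)²) = 9.3941; v₂ = distance/dt₂ = 9.3941

ω₁ = -2.2724, v₂ = 9.3941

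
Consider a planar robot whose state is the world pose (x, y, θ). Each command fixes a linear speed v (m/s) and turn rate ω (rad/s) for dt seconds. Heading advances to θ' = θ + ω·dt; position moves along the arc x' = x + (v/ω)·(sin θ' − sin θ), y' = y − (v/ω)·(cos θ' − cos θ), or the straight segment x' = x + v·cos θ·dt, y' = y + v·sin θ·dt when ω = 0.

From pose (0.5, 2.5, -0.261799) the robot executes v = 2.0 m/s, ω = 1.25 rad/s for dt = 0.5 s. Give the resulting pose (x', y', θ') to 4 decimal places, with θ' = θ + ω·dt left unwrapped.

(1.4825, 2.5499, 0.3632)

θ' = -0.2618 + 1.25·0.5 = 0.3632
R = v/ω = 2.0/1.25 = 1.6000
x' = 0.5 + 1.6000·(sin 0.3632 − sin -0.2618) = 1.4825
y' = 2.5 − 1.6000·(cos 0.3632 − cos -0.2618) = 2.5499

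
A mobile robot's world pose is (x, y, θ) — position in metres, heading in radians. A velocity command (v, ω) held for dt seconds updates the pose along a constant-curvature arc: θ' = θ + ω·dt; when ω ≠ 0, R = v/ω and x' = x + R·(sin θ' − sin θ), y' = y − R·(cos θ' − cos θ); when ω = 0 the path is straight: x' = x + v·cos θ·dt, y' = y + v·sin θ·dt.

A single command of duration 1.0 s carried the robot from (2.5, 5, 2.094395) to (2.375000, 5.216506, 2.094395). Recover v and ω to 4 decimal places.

Δθ = 2.094395 − 2.094395 = 0.000000
ω = Δθ/dt = 0.000000/1.0 = 0.0000
ω = 0 → v = (Δx·cos θ + Δy·sin θ)/dt = 0.2500

v = 0.2500, ω = 0.0000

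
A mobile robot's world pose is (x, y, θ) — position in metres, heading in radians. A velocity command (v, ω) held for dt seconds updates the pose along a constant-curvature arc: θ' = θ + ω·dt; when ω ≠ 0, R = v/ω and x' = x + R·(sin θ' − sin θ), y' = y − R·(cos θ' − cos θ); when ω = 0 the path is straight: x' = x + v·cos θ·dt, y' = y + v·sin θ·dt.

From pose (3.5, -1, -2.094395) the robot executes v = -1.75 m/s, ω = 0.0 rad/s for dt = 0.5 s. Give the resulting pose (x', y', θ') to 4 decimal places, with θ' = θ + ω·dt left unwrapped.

θ' = -2.0944 + 0.0·0.5 = -2.0944
ω = 0 → straight: x' = 3.5 + -1.75·cos(-2.0944)·0.5 = 3.9375
y' = -1 + -1.75·sin(-2.0944)·0.5 = -0.2422

(3.9375, -0.2422, -2.0944)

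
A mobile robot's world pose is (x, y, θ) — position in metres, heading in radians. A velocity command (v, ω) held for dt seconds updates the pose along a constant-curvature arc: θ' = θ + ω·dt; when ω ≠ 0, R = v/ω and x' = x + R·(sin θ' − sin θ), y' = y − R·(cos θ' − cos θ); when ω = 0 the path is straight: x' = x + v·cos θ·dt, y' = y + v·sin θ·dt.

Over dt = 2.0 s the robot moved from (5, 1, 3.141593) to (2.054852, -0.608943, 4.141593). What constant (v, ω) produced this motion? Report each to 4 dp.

Δθ = 4.141593 − 3.141593 = 1.000000
ω = Δθ/dt = 1.000000/2.0 = 0.5000
R = Δx/(sin θ' − sin θ) = 3.5000
v = R·ω = 3.5000·0.5000 = 1.7500

v = 1.7500, ω = 0.5000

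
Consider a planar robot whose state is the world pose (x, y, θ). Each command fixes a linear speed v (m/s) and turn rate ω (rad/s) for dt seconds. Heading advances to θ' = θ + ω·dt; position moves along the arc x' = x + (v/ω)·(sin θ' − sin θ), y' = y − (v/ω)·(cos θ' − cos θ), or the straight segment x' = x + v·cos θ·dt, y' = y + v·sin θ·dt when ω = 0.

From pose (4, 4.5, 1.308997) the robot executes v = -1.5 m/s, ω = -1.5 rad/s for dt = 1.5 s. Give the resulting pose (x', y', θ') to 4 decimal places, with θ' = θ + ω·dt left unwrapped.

(2.2259, 4.1698, -0.9410)

θ' = 1.3090 + -1.5·1.5 = -0.9410
R = v/ω = -1.5/-1.5 = 1.0000
x' = 4 + 1.0000·(sin -0.9410 − sin 1.3090) = 2.2259
y' = 4.5 − 1.0000·(cos -0.9410 − cos 1.3090) = 4.1698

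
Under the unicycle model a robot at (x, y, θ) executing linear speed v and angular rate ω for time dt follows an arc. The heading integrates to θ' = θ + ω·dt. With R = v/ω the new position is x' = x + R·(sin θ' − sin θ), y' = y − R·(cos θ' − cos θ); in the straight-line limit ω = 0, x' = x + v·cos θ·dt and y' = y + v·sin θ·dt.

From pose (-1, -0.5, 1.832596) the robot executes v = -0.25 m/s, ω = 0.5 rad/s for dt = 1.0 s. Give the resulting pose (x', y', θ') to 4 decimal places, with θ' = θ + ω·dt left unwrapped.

θ' = 1.8326 + 0.5·1.0 = 2.3326
R = v/ω = -0.25/0.5 = -0.5000
x' = -1 + -0.5000·(sin 2.3326 − sin 1.8326) = -0.8788
y' = -0.5 − -0.5000·(cos 2.3326 − cos 1.8326) = -0.7157

(-0.8788, -0.7157, 2.3326)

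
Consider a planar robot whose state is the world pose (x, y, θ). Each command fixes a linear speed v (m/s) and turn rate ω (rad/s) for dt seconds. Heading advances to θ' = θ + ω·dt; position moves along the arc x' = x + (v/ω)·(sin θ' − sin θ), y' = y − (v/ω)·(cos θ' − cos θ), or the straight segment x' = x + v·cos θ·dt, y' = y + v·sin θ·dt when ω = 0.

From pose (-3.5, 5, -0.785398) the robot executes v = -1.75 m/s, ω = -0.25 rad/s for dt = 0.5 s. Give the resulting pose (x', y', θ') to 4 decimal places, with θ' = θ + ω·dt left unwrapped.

θ' = -0.7854 + -0.25·0.5 = -0.9104
R = v/ω = -1.75/-0.25 = 7.0000
x' = -3.5 + 7.0000·(sin -0.9104 − sin -0.7854) = -4.0785
y' = 5 − 7.0000·(cos -0.9104 − cos -0.7854) = 5.6557

(-4.0785, 5.6557, -0.9104)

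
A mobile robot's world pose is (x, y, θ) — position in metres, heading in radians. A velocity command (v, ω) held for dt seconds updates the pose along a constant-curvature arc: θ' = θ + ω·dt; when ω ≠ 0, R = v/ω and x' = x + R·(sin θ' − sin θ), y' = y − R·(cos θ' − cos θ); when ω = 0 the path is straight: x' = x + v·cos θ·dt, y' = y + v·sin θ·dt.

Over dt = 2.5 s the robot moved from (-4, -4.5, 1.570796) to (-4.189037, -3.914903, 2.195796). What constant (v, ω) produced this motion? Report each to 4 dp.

Δθ = 2.195796 − 1.570796 = 0.625000
ω = Δθ/dt = 0.625000/2.5 = 0.2500
R = −Δy/(cos θ' − cos θ) = 1.0000
v = R·ω = 1.0000·0.2500 = 0.2500

v = 0.2500, ω = 0.2500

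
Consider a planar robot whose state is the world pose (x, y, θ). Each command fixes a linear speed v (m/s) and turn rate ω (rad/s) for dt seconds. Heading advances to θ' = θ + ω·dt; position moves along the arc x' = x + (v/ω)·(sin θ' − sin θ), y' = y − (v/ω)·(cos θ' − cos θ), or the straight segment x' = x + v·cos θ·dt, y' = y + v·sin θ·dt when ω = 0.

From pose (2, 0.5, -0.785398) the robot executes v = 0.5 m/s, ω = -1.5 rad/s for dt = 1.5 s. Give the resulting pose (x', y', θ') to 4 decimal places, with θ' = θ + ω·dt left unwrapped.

(1.7996, -0.0672, -3.0354)

θ' = -0.7854 + -1.5·1.5 = -3.0354
R = v/ω = 0.5/-1.5 = -0.3333
x' = 2 + -0.3333·(sin -3.0354 − sin -0.7854) = 1.7996
y' = 0.5 − -0.3333·(cos -3.0354 − cos -0.7854) = -0.0672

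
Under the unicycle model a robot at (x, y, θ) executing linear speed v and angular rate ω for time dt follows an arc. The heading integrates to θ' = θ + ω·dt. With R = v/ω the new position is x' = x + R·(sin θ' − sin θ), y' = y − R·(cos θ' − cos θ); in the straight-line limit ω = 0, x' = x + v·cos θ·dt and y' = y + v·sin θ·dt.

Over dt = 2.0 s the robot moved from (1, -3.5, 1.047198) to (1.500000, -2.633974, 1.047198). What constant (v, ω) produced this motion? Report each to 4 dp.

Δθ = 1.047198 − 1.047198 = 0.000000
ω = Δθ/dt = 0.000000/2.0 = 0.0000
ω = 0 → v = (Δx·cos θ + Δy·sin θ)/dt = 0.5000

v = 0.5000, ω = 0.0000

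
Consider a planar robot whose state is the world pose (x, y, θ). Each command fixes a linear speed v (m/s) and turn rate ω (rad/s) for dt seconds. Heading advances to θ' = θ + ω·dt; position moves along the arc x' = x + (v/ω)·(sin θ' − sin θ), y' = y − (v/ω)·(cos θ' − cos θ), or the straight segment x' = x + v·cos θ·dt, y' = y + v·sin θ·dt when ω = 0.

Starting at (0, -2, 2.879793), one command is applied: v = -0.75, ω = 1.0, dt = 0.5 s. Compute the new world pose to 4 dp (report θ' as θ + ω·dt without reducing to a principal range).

(0.3711, -2.0044, 3.3798)

θ' = 2.8798 + 1.0·0.5 = 3.3798
R = v/ω = -0.75/1.0 = -0.7500
x' = 0 + -0.7500·(sin 3.3798 − sin 2.8798) = 0.3711
y' = -2 − -0.7500·(cos 3.3798 − cos 2.8798) = -2.0044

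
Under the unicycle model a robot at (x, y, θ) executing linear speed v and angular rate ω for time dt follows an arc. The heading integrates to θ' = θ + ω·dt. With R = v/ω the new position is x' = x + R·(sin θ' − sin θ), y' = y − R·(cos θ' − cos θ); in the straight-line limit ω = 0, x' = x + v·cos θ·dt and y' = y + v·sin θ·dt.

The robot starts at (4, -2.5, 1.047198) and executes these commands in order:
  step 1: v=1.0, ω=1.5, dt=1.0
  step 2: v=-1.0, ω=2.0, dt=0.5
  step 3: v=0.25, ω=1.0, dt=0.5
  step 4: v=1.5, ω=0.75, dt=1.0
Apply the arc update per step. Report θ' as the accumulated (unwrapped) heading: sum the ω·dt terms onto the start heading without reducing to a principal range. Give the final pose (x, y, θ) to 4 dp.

(3.7560, -3.1388, 4.7972)

step 1: θ'=2.5472 (R=0.6667) → pose (3.7960, -1.6143, 2.5472)
step 2: θ'=3.5472 (R=-0.5000) → pose (4.2733, -1.6595, 3.5472)
step 3: θ'=4.0472 (R=0.2500) → pose (4.1752, -1.7349, 4.0472)
step 4: θ'=4.7972 (R=2.0000) → pose (3.7560, -3.1388, 4.7972)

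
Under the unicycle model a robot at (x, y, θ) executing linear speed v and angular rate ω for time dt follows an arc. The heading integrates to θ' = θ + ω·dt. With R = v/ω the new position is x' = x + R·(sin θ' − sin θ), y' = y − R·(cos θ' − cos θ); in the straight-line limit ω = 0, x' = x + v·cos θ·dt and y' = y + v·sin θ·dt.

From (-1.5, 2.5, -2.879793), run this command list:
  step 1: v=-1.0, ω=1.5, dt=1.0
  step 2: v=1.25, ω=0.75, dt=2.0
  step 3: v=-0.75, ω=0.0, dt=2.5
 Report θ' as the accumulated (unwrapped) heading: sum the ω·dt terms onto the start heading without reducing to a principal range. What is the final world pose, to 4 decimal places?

step 1: θ'=-1.3798 (R=-0.6667) → pose (-1.0180, 3.2705, -1.3798)
step 2: θ'=0.1202 (R=1.6667) → pose (0.8182, 1.9323, 0.1202)
step 3: θ'=0.1202 (straight) → pose (-1.0433, 1.7074, 0.1202)

(-1.0433, 1.7074, 0.1202)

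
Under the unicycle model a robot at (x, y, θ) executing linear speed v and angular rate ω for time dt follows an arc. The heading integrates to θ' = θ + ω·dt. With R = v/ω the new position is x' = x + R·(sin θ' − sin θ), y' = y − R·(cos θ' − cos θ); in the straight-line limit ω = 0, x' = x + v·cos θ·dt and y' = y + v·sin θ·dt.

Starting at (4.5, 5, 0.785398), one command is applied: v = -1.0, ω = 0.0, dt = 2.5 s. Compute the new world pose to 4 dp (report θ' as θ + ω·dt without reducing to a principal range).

(2.7322, 3.2322, 0.7854)

θ' = 0.7854 + 0.0·2.5 = 0.7854
ω = 0 → straight: x' = 4.5 + -1.0·cos(0.7854)·2.5 = 2.7322
y' = 5 + -1.0·sin(0.7854)·2.5 = 3.2322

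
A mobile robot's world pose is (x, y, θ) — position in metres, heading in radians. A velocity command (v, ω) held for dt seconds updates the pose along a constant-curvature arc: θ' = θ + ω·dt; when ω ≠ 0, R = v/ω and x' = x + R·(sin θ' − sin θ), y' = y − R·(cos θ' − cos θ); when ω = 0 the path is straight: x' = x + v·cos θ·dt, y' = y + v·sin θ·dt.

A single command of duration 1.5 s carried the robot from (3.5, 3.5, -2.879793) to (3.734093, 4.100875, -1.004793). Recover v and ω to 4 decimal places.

Δθ = -1.004793 − -2.879793 = 1.875000
ω = Δθ/dt = 1.875000/1.5 = 1.2500
R = −Δy/(cos θ' − cos θ) = -0.4000
v = R·ω = -0.4000·1.2500 = -0.5000

v = -0.5000, ω = 1.2500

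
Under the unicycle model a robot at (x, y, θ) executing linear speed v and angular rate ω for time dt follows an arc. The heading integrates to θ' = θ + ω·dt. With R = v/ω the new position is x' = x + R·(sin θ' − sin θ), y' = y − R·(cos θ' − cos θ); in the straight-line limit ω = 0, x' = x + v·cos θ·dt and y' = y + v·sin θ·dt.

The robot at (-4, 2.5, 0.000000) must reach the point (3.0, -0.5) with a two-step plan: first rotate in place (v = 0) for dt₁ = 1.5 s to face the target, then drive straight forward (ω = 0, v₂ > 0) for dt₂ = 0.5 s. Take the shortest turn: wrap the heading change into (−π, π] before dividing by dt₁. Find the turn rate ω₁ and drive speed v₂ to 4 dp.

heading to target = atan2(-0.5−2.5, 3−-4) = -0.4049
Δθ = wrap(-0.4049 − 0.0000) = -0.4049; ω₁ = Δθ/dt₁ = -0.2699
distance = √((3−-4)² + (-0.5−2.5)²) = 7.6158; v₂ = distance/dt₂ = 15.2315

ω₁ = -0.2699, v₂ = 15.2315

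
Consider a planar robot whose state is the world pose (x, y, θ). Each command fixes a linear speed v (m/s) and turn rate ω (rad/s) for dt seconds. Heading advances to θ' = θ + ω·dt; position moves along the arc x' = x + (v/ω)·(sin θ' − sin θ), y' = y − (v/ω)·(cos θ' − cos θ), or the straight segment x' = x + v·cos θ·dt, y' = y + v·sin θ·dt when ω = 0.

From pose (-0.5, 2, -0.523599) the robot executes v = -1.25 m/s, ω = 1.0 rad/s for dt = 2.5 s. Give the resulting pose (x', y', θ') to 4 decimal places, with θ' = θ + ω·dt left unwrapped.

(-2.2736, 0.4243, 1.9764)

θ' = -0.5236 + 1.0·2.5 = 1.9764
R = v/ω = -1.25/1.0 = -1.2500
x' = -0.5 + -1.2500·(sin 1.9764 − sin -0.5236) = -2.2736
y' = 2 − -1.2500·(cos 1.9764 − cos -0.5236) = 0.4243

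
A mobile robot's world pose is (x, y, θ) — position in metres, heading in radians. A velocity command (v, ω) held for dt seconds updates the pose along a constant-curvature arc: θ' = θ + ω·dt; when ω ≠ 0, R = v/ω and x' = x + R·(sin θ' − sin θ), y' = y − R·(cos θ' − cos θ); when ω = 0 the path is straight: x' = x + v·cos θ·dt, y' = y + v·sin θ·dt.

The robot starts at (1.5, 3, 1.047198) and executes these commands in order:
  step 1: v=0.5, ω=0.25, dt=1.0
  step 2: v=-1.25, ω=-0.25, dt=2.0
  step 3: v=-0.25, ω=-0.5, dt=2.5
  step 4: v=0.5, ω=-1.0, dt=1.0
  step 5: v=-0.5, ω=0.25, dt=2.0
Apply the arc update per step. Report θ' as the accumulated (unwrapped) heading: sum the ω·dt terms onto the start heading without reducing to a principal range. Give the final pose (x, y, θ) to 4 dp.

step 1: θ'=1.2972 (R=2.0000) → pose (1.6936, 3.4596, 1.2972)
step 2: θ'=0.7972 (R=5.0000) → pose (0.4565, 1.3170, 0.7972)
step 3: θ'=-0.4528 (R=0.5000) → pose (-0.1199, 1.2168, -0.4528)
step 4: θ'=-1.4528 (R=-0.5000) → pose (0.1579, 0.8260, -1.4528)
step 5: θ'=-0.9528 (R=-2.0000) → pose (-0.1981, 1.7494, -0.9528)

(-0.1981, 1.7494, -0.9528)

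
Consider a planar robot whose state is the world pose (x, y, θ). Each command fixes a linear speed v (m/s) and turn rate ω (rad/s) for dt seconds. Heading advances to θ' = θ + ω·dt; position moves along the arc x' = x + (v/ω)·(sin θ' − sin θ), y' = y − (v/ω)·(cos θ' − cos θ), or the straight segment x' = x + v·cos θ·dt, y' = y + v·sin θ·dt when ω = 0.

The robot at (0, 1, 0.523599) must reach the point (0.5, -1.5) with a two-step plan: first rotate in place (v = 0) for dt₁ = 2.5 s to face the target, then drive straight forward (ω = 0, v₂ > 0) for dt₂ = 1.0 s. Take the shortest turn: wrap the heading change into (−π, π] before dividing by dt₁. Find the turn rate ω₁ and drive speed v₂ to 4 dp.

ω₁ = -0.7588, v₂ = 2.5495

heading to target = atan2(-1.5−1, 0.5−0) = -1.3734
Δθ = wrap(-1.3734 − 0.5236) = -1.8970; ω₁ = Δθ/dt₁ = -0.7588
distance = √((0.5−0)² + (-1.5−1)²) = 2.5495; v₂ = distance/dt₂ = 2.5495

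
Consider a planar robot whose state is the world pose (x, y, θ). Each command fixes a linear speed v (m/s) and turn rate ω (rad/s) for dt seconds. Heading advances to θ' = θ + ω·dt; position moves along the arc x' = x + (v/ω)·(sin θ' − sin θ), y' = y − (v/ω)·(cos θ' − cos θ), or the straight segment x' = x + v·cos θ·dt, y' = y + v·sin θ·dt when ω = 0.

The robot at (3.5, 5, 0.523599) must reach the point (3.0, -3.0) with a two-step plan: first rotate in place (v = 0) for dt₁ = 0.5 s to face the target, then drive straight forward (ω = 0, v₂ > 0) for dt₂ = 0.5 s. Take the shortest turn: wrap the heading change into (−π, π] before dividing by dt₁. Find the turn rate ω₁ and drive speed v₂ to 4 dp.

heading to target = atan2(-3−5, 3−3.5) = -1.6332
Δθ = wrap(-1.6332 − 0.5236) = -2.1568; ω₁ = Δθ/dt₁ = -4.3136
distance = √((3−3.5)² + (-3−5)²) = 8.0156; v₂ = distance/dt₂ = 16.0312

ω₁ = -4.3136, v₂ = 16.0312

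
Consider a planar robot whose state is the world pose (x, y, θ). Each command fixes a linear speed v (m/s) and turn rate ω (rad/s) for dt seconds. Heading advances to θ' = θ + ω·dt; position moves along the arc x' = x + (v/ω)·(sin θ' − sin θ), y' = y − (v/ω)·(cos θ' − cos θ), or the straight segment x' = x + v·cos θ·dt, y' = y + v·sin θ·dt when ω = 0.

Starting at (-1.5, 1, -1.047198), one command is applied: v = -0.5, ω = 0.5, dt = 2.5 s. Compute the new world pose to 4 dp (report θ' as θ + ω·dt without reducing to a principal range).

(-2.5674, 1.4795, 0.2028)

θ' = -1.0472 + 0.5·2.5 = 0.2028
R = v/ω = -0.5/0.5 = -1.0000
x' = -1.5 + -1.0000·(sin 0.2028 − sin -1.0472) = -2.5674
y' = 1 − -1.0000·(cos 0.2028 − cos -1.0472) = 1.4795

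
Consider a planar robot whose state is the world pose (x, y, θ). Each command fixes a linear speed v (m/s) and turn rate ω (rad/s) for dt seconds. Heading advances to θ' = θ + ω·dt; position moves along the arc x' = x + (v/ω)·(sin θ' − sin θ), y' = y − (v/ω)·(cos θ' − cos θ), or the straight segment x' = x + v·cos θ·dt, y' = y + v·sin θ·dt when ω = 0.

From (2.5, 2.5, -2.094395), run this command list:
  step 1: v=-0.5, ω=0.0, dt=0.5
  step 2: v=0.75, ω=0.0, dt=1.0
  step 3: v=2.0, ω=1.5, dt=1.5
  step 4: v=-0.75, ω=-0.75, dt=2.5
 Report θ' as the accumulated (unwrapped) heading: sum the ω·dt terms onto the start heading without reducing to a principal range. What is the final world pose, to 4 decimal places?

(2.4674, 1.2191, -1.7194)

step 1: θ'=-2.0944 (straight) → pose (2.6250, 2.7165, -2.0944)
step 2: θ'=-2.0944 (straight) → pose (2.2500, 2.0670, -2.0944)
step 3: θ'=0.1556 (R=1.3333) → pose (3.6113, 0.0831, 0.1556)
step 4: θ'=-1.7194 (R=1.0000) → pose (2.4674, 1.2191, -1.7194)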